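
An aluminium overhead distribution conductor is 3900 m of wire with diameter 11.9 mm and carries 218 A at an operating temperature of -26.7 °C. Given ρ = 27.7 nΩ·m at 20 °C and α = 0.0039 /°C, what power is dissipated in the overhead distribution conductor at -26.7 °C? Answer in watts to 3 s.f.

37800 W

ρ = 27.7 nΩ·m = 2.77×10^-8 Ω·m
A = π(d/2)² = π(5.9500e-03 m)² = 1.112e-04 m²
R₍20₎ = ρL/A = (2.77×10^-8)(3900)/(1.112e-04) = 0.9713 Ω
R₍-26.7₎ = R₍20₎(1 + αΔT) = 0.9713 × (1 + 0.0039×-46.7) = 0.7944 Ω
P = I²R = (218)² × 0.7944 = 37800 W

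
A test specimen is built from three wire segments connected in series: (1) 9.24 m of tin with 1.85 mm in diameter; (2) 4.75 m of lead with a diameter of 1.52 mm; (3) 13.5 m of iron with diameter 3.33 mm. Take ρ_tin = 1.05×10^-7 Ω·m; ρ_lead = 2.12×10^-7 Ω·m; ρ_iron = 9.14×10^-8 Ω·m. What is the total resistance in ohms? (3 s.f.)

1.06 Ω

Seg 1: A = π(d/2)² = π(9.2500e-04 m)² = 2.688e-06 m²
R_1 = (1.05×10^-7)(9.24)/(2.688e-06) = 0.3609 Ω
Seg 2: A = π(d/2)² = π(7.6000e-04 m)² = 1.815e-06 m²
R_2 = (2.12×10^-7)(4.75)/(1.815e-06) = 0.5549 Ω
Seg 3: A = π(d/2)² = π(1.6650e-03 m)² = 8.709e-06 m²
R_3 = (9.14×10^-8)(13.5)/(8.709e-06) = 0.1417 Ω
R_total = R_1 + R_2 + R_3 = 1.06 Ω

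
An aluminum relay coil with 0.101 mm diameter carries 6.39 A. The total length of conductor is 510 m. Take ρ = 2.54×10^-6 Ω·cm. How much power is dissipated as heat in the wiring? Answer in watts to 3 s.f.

ρ = 2.54×10^-6 Ω·cm = 2.54×10^-8 Ω·m
A = π(d/2)² = π(5.0500e-05 m)² = 8.012e-09 m²
R = ρL/A = (2.54×10^-8)(510)/(8.012e-09) = 1617 Ω
P = I²R = (6.39)² × 1617 = 66000 W

66000 W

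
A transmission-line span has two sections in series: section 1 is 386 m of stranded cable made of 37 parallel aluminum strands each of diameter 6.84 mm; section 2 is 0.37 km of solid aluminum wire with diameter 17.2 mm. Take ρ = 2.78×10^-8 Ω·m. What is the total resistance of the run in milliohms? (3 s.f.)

Section 1: A_strand = π(3.4200e-03)² = 3.675e-05 m²; R₁ = ρL/(N·A_s) = (2.78×10^-8)(386)/(37×3.675e-05) = 0.007893 Ω
Section 2: A = π(d/2)² = π(8.6000e-03 m)² = 2.324e-04 m²
R₂ = (2.78×10^-8)(370)/(2.324e-04) = 0.04427 Ω
R = R₁ + R₂ = 52.2 mΩ

52.2 mΩ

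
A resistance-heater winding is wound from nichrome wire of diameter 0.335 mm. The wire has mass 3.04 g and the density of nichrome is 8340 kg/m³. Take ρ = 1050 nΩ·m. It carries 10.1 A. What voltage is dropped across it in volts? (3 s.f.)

498 V

ρ = 1050 nΩ·m = 1.05×10^-6 Ω·m
A = π(d/2)² = π(1.6750e-04 m)² = 8.8141e-08 m²
L = m/(density·A) = 0.00304/(8340×8.8141e-08) = 4.136 m
R = ρL/A = (1.05×10^-6)(4.136)/(8.8141e-08) = 49.26 Ω
V = IR = 10.1 × 49.26 = 498 V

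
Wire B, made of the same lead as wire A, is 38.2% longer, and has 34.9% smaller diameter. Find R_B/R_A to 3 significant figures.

3.26

R ∝ L/d², so R_B/R_A = (1 + 38.2/100) × (1 − 34.9/100)⁻²
= 1.382 × 2.36 = 3.26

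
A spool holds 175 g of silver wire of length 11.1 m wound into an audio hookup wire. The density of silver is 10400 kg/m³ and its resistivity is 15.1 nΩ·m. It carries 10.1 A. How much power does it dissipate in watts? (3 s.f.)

ρ = 15.1 nΩ·m = 1.51×10^-8 Ω·m
A = m/(density·L) = 0.175/(10400×11.1) = 1.5159e-06 m²
R = ρL/A = (1.51×10^-8)(11.1)/(1.5159e-06) = 0.1106 Ω
P = I²R = (10.1)² × 0.1106 = 11.3 W

11.3 W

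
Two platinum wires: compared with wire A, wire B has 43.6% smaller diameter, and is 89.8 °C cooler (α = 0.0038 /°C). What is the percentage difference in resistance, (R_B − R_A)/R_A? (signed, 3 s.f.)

R ∝ ρL/d² with ρ ∝ (1+αΔT), so R_B/R_A = (1 − 43.6/100)⁻² × (1 − 0.0038×89.8)
= 3.144 × 0.6588 = 2.071
(R_B − R_A)/R_A = 2.071 − 1 = 107%

107%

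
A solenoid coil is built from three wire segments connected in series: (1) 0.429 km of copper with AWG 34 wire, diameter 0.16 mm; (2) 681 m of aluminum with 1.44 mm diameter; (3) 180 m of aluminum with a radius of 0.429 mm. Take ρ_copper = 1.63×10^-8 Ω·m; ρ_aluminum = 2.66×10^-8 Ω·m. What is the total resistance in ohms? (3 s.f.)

367 Ω

Seg 1: A = π(0.16/2 mm)² = π(8.0000e-05 m)² = 2.011e-08 m²
R_1 = (1.63×10^-8)(429)/(2.011e-08) = 347.8 Ω
Seg 2: A = π(d/2)² = π(7.2000e-04 m)² = 1.629e-06 m²
R_2 = (2.66×10^-8)(681)/(1.629e-06) = 11.12 Ω
Seg 3: A = πr² = π(4.2900e-04 m)² = 5.782e-07 m²
R_3 = (2.66×10^-8)(180)/(5.782e-07) = 8.281 Ω
R_total = R_1 + R_2 + R_3 = 367 Ω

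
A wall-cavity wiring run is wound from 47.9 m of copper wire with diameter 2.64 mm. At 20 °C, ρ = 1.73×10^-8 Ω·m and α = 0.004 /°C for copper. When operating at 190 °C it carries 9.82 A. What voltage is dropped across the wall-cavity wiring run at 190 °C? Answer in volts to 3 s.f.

A = π(d/2)² = π(1.3200e-03 m)² = 5.474e-06 m²
R₍20₎ = ρL/A = (1.73×10^-8)(47.9)/(5.474e-06) = 0.1514 Ω
R₍190₎ = R₍20₎(1 + αΔT) = 0.1514 × (1 + 0.004×170) = 0.2543 Ω
V = IR = 9.82 × 0.2543 = 2.50 V

2.50 V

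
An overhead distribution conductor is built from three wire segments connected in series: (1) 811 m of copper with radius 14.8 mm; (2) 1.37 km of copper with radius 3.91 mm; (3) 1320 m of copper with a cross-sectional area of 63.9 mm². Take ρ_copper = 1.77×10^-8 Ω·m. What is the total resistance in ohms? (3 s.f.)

Seg 1: A = πr² = π(1.4800e-02 m)² = 6.881e-04 m²
R_1 = (1.77×10^-8)(811)/(6.881e-04) = 0.02086 Ω
Seg 2: A = πr² = π(3.9100e-03 m)² = 4.803e-05 m²
R_2 = (1.77×10^-8)(1370)/(4.803e-05) = 0.5049 Ω
Seg 3: A = 63.9 mm² = 6.390e-05 m²
R_3 = (1.77×10^-8)(1320)/(6.390e-05) = 0.3656 Ω
R_total = R_1 + R_2 + R_3 = 0.891 Ω

0.891 Ω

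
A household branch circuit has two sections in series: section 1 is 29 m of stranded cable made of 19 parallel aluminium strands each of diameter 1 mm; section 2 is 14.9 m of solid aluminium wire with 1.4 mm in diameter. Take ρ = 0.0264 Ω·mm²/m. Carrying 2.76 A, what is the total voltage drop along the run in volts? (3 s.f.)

ρ = 0.0264 Ω·mm²/m = 2.64×10^-8 Ω·m
Section 1: A_strand = π(5.0000e-04)² = 7.854e-07 m²; R₁ = ρL/(N·A_s) = (2.64×10^-8)(29)/(19×7.854e-07) = 0.0513 Ω
Section 2: A = π(d/2)² = π(7.0000e-04 m)² = 1.539e-06 m²
R₂ = (2.64×10^-8)(14.9)/(1.539e-06) = 0.2555 Ω
R = R₁ + R₂ = 0.3068 Ω
V = IR = 2.76 × 0.3068 = 0.847 V

0.847 V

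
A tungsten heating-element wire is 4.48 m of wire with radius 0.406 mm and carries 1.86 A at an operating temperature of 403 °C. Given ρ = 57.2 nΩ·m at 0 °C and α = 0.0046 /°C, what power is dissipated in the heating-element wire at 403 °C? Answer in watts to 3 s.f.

4.89 W

ρ = 57.2 nΩ·m = 5.72×10^-8 Ω·m
A = πr² = π(4.0600e-04 m)² = 5.178e-07 m²
R₍0₎ = ρL/A = (5.72×10^-8)(4.48)/(5.178e-07) = 0.4948 Ω
R₍403₎ = R₍0₎(1 + αΔT) = 0.4948 × (1 + 0.0046×403) = 1.412 Ω
P = I²R = (1.86)² × 1.412 = 4.89 W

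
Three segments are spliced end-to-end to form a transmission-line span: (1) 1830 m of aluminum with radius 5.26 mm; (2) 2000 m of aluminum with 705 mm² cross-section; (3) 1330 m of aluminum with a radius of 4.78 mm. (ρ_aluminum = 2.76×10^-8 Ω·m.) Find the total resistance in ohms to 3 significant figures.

1.17 Ω

Seg 1: A = πr² = π(5.2600e-03 m)² = 8.692e-05 m²
R_1 = (2.76×10^-8)(1830)/(8.692e-05) = 0.5811 Ω
Seg 2: A = 705 mm² = 7.050e-04 m²
R_2 = (2.76×10^-8)(2000)/(7.050e-04) = 0.0783 Ω
Seg 3: A = πr² = π(4.7800e-03 m)² = 7.178e-05 m²
R_3 = (2.76×10^-8)(1330)/(7.178e-05) = 0.5114 Ω
R_total = R_1 + R_2 + R_3 = 1.17 Ω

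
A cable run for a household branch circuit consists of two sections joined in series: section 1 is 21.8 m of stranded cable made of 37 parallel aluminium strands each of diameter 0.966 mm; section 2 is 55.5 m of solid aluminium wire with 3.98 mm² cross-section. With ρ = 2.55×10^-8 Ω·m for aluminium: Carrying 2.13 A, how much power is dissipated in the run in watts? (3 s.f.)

1.71 W

Section 1: A_strand = π(4.8300e-04)² = 7.329e-07 m²; R₁ = ρL/(N·A_s) = (2.55×10^-8)(21.8)/(37×7.329e-07) = 0.0205 Ω
Section 2: A = 3.98 mm² = 3.980e-06 m²
R₂ = (2.55×10^-8)(55.5)/(3.980e-06) = 0.3556 Ω
R = R₁ + R₂ = 0.3761 Ω
P = I²R = (2.13)² × 0.3761 = 1.71 W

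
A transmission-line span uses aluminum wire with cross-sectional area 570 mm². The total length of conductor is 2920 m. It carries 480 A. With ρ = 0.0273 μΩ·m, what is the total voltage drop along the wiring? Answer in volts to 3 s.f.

67.1 V

ρ = 0.0273 μΩ·m = 2.73×10^-8 Ω·m
A = 570 mm² = 5.700e-04 m²
R = ρL/A = (2.73×10^-8)(2920)/(5.700e-04) = 0.1399 Ω
V = IR = 480 × 0.1399 = 67.1 V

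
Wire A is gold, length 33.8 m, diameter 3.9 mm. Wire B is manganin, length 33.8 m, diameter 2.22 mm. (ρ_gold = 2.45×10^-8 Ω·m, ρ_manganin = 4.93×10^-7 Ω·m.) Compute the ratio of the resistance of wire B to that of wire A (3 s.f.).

R ∝ ρL/d², so R_B/R_A = (ρ_B/ρ_A) × (d_A/d_B)²
= (4.93×10^-7/2.45×10^-8) × (3.9/2.22)² = 62.1

62.1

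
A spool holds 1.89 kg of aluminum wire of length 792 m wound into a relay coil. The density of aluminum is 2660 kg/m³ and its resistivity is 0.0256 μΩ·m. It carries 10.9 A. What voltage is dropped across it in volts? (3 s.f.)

246 V

ρ = 0.0256 μΩ·m = 2.56×10^-8 Ω·m
A = m/(density·L) = 1.89/(2660×792) = 8.9713e-07 m²
R = ρL/A = (2.56×10^-8)(792)/(8.9713e-07) = 22.6 Ω
V = IR = 10.9 × 22.6 = 246 V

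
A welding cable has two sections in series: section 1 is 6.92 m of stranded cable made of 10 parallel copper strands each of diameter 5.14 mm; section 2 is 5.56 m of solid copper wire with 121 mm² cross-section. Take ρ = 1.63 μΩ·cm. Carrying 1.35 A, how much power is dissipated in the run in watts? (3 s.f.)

ρ = 1.63 μΩ·cm = 1.63×10^-8 Ω·m
Section 1: A_strand = π(2.5700e-03)² = 2.075e-05 m²; R₁ = ρL/(N·A_s) = (1.63×10^-8)(6.92)/(10×2.075e-05) = 5.436×10^-4 Ω
Section 2: A = 121 mm² = 1.210e-04 m²
R₂ = (1.63×10^-8)(5.56)/(1.210e-04) = 7.490×10^-4 Ω
R = R₁ + R₂ = 0.001293 Ω
P = I²R = (1.35)² × 0.001293 = 0.00236 W

0.00236 W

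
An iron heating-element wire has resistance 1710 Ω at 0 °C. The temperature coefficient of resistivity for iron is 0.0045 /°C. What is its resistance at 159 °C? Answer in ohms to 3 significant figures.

ΔT = 159 − 0 = 159 °C
R = R₀(1 + αΔT) = 1710 × (1 + 0.0045×159) = 1710 × 1.716 = 2930 Ω

2930 Ω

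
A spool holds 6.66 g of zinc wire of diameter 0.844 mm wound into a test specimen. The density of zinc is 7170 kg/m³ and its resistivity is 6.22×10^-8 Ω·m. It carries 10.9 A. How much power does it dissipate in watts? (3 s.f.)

21.9 W

A = π(d/2)² = π(4.2200e-04 m)² = 5.5947e-07 m²
L = m/(density·A) = 0.00666/(7170×5.5947e-07) = 1.66 m
R = ρL/A = (6.22×10^-8)(1.66)/(5.5947e-07) = 0.1846 Ω
P = I²R = (10.9)² × 0.1846 = 21.9 W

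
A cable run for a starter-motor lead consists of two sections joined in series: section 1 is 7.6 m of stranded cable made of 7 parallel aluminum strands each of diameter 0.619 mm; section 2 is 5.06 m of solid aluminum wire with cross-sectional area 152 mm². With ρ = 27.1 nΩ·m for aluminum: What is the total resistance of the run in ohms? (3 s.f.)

0.0987 Ω

ρ = 27.1 nΩ·m = 2.71×10^-8 Ω·m
Section 1: A_strand = π(3.0950e-04)² = 3.009e-07 m²; R₁ = ρL/(N·A_s) = (2.71×10^-8)(7.6)/(7×3.009e-07) = 0.09777 Ω
Section 2: A = 152 mm² = 1.520e-04 m²
R₂ = (2.71×10^-8)(5.06)/(1.520e-04) = 9.021×10^-4 Ω
R = R₁ + R₂ = 0.0987 Ω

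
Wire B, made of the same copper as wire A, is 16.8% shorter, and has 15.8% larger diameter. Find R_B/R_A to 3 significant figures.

0.620

R ∝ L/d², so R_B/R_A = (1 − 16.8/100) × (1 + 15.8/100)⁻²
= 0.832 × 0.7457 = 0.620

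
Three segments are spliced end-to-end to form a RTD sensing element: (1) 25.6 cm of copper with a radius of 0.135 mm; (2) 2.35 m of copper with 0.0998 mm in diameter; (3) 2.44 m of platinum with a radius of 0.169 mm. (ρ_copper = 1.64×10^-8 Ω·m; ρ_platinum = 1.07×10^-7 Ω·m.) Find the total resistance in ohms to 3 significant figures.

7.91 Ω

Seg 1: A = πr² = π(1.3500e-04 m)² = 5.726e-08 m²
R_1 = (1.64×10^-8)(0.256)/(5.726e-08) = 0.07333 Ω
Seg 2: A = π(d/2)² = π(4.9900e-05 m)² = 7.823e-09 m²
R_2 = (1.64×10^-8)(2.35)/(7.823e-09) = 4.927 Ω
Seg 3: A = πr² = π(1.6900e-04 m)² = 8.973e-08 m²
R_3 = (1.07×10^-7)(2.44)/(8.973e-08) = 2.91 Ω
R_total = R_1 + R_2 + R_3 = 7.91 Ω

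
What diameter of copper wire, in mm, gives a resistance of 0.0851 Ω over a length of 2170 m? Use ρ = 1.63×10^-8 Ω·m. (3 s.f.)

A = ρL/R = (1.63×10^-8)(2170)/(0.0851) = 4.156e-04 m²
d = 2√(A/π) = 2.300e-02 m = 23.0 mm

23.0 mm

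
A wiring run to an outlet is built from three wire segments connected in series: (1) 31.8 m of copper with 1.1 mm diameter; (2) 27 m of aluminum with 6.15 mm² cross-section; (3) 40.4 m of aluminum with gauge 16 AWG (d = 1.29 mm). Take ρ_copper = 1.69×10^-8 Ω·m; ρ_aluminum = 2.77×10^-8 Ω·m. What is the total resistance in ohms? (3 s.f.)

1.54 Ω

Seg 1: A = π(d/2)² = π(5.5000e-04 m)² = 9.503e-07 m²
R_1 = (1.69×10^-8)(31.8)/(9.503e-07) = 0.5655 Ω
Seg 2: A = 6.15 mm² = 6.150e-06 m²
R_2 = (2.77×10^-8)(27)/(6.150e-06) = 0.1216 Ω
Seg 3: A = π(1.29/2 mm)² = π(6.4500e-04 m)² = 1.307e-06 m²
R_3 = (2.77×10^-8)(40.4)/(1.307e-06) = 0.8562 Ω
R_total = R_1 + R_2 + R_3 = 1.54 Ω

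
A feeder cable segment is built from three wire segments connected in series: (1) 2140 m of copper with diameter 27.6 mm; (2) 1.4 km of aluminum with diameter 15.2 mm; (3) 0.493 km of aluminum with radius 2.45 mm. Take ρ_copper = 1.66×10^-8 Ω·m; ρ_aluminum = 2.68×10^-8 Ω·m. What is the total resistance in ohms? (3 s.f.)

Seg 1: A = π(d/2)² = π(1.3800e-02 m)² = 5.983e-04 m²
R_1 = (1.66×10^-8)(2140)/(5.983e-04) = 0.05938 Ω
Seg 2: A = π(d/2)² = π(7.6000e-03 m)² = 1.815e-04 m²
R_2 = (2.68×10^-8)(1400)/(1.815e-04) = 0.2068 Ω
Seg 3: A = πr² = π(2.4500e-03 m)² = 1.886e-05 m²
R_3 = (2.68×10^-8)(493)/(1.886e-05) = 0.7006 Ω
R_total = R_1 + R_2 + R_3 = 0.967 Ω

0.967 Ω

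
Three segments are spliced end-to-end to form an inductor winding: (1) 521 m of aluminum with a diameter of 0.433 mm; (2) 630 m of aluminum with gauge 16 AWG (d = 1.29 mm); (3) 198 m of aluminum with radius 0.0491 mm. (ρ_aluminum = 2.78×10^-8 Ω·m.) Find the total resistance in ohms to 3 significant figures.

Seg 1: A = π(d/2)² = π(2.1650e-04 m)² = 1.473e-07 m²
R_1 = (2.78×10^-8)(521)/(1.473e-07) = 98.36 Ω
Seg 2: A = π(1.29/2 mm)² = π(6.4500e-04 m)² = 1.307e-06 m²
R_2 = (2.78×10^-8)(630)/(1.307e-06) = 13.4 Ω
Seg 3: A = πr² = π(4.9100e-05 m)² = 7.574e-09 m²
R_3 = (2.78×10^-8)(198)/(7.574e-09) = 726.8 Ω
R_total = R_1 + R_2 + R_3 = 839 Ω

839 Ω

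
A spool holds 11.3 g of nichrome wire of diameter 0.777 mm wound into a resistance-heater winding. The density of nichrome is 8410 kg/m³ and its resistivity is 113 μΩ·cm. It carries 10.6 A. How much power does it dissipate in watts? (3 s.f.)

759 W

ρ = 113 μΩ·cm = 1.13×10^-6 Ω·m
A = π(d/2)² = π(3.8850e-04 m)² = 4.7417e-07 m²
L = m/(density·A) = 0.0113/(8410×4.7417e-07) = 2.834 m
R = ρL/A = (1.13×10^-6)(2.834)/(4.7417e-07) = 6.753 Ω
P = I²R = (10.6)² × 6.753 = 759 W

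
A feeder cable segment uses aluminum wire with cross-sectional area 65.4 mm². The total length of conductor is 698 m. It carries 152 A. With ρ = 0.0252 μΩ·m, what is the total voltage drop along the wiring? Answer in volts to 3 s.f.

40.9 V

ρ = 0.0252 μΩ·m = 2.52×10^-8 Ω·m
A = 65.4 mm² = 6.540e-05 m²
R = ρL/A = (2.52×10^-8)(698)/(6.540e-05) = 0.269 Ω
V = IR = 152 × 0.269 = 40.9 V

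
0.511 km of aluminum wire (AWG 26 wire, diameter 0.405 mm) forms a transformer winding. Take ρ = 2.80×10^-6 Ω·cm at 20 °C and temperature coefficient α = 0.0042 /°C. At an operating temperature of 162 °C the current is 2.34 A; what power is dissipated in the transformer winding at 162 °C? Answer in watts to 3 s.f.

ρ = 2.80×10^-6 Ω·cm = 2.80×10^-8 Ω·m
A = π(0.405/2 mm)² = π(2.0250e-04 m)² = 1.288e-07 m²
R₍20₎ = ρL/A = (2.80×10^-8)(511)/(1.288e-07) = 111.1 Ω
R₍162₎ = R₍20₎(1 + αΔT) = 111.1 × (1 + 0.0042×142) = 177.3 Ω
P = I²R = (2.34)² × 177.3 = 971 W

971 W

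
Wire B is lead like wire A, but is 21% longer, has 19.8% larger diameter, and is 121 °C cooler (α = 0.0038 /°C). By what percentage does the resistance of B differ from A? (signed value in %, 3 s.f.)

-54.5%

R ∝ ρL/d² with ρ ∝ (1+αΔT), so R_B/R_A = (1 + 21/100) × (1 + 19.8/100)⁻² × (1 − 0.0038×121)
= 1.21 × 0.6968 × 0.5402 = 0.4554
(R_B − R_A)/R_A = 0.4554 − 1 = -54.5%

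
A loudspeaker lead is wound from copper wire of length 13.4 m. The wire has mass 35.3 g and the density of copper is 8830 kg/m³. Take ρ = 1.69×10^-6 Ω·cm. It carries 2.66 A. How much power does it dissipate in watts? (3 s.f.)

ρ = 1.69×10^-6 Ω·cm = 1.69×10^-8 Ω·m
A = m/(density·L) = 0.0353/(8830×13.4) = 2.9834e-07 m²
R = ρL/A = (1.69×10^-8)(13.4)/(2.9834e-07) = 0.7591 Ω
P = I²R = (2.66)² × 0.7591 = 5.37 W

5.37 W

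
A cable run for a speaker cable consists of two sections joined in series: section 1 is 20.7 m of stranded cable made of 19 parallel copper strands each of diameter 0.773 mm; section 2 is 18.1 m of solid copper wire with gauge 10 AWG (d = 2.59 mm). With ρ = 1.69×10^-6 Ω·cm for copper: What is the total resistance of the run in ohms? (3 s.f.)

0.0973 Ω

ρ = 1.69×10^-6 Ω·cm = 1.69×10^-8 Ω·m
Section 1: A_strand = π(3.8650e-04)² = 4.693e-07 m²; R₁ = ρL/(N·A_s) = (1.69×10^-8)(20.7)/(19×4.693e-07) = 0.03923 Ω
Section 2: A = π(2.59/2 mm)² = π(1.2950e-03 m)² = 5.269e-06 m²
R₂ = (1.69×10^-8)(18.1)/(5.269e-06) = 0.05806 Ω
R = R₁ + R₂ = 0.0973 Ω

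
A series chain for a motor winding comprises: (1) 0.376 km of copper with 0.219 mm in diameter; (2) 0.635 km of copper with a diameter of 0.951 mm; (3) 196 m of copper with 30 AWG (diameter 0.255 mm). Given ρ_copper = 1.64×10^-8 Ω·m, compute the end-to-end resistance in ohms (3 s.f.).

241 Ω

Seg 1: A = π(d/2)² = π(1.0950e-04 m)² = 3.767e-08 m²
R_1 = (1.64×10^-8)(376)/(3.767e-08) = 163.7 Ω
Seg 2: A = π(d/2)² = π(4.7550e-04 m)² = 7.103e-07 m²
R_2 = (1.64×10^-8)(635)/(7.103e-07) = 14.66 Ω
Seg 3: A = π(0.255/2 mm)² = π(1.2750e-04 m)² = 5.107e-08 m²
R_3 = (1.64×10^-8)(196)/(5.107e-08) = 62.94 Ω
R_total = R_1 + R_2 + R_3 = 241 Ω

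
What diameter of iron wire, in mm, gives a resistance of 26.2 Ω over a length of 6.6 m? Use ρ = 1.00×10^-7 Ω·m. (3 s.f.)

A = ρL/R = (1.00×10^-7)(6.6)/(26.2) = 2.519e-08 m²
d = 2√(A/π) = 1.791e-04 m = 0.179 mm

0.179 mm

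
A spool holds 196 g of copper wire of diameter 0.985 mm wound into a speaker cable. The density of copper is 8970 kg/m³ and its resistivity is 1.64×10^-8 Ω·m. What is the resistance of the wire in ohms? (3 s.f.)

A = π(d/2)² = π(4.9250e-04 m)² = 7.6201e-07 m²
L = m/(density·A) = 0.196/(8970×7.6201e-07) = 28.67 m
R = ρL/A = (1.64×10^-8)(28.67)/(7.6201e-07) = 0.617 Ω

0.617 Ω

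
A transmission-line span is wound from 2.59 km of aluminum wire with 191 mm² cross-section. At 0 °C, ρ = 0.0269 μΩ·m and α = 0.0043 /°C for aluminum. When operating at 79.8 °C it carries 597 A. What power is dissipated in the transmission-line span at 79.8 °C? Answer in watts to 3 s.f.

ρ = 0.0269 μΩ·m = 2.69×10^-8 Ω·m
A = 191 mm² = 1.910e-04 m²
R₍0₎ = ρL/A = (2.69×10^-8)(2590)/(1.910e-04) = 0.3648 Ω
R₍79.8₎ = R₍0₎(1 + αΔT) = 0.3648 × (1 + 0.0043×79.8) = 0.4899 Ω
P = I²R = (597)² × 0.4899 = 1.75×10^5 W

1.75×10^5 W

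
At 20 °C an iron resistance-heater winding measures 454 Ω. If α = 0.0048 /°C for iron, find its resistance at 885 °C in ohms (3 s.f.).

2340 Ω

ΔT = 885 − 20 = 865 °C
R = R₀(1 + αΔT) = 454 × (1 + 0.0048×865) = 454 × 5.152 = 2340 Ω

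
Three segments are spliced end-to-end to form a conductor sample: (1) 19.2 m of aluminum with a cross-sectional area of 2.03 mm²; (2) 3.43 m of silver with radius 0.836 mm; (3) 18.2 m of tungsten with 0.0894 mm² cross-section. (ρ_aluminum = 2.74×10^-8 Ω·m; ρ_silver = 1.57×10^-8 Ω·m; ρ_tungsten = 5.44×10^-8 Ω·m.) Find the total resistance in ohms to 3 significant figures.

Seg 1: A = 2.03 mm² = 2.030e-06 m²
R_1 = (2.74×10^-8)(19.2)/(2.030e-06) = 0.2592 Ω
Seg 2: A = πr² = π(8.3600e-04 m)² = 2.196e-06 m²
R_2 = (1.57×10^-8)(3.43)/(2.196e-06) = 0.02453 Ω
Seg 3: A = 0.0894 mm² = 8.940e-08 m²
R_3 = (5.44×10^-8)(18.2)/(8.940e-08) = 11.07 Ω
R_total = R_1 + R_2 + R_3 = 11.4 Ω

11.4 Ω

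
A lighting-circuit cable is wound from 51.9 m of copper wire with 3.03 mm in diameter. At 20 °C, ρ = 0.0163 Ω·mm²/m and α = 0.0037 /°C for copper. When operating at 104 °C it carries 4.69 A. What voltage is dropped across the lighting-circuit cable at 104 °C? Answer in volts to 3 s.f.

ρ = 0.0163 Ω·mm²/m = 1.63×10^-8 Ω·m
A = π(d/2)² = π(1.5150e-03 m)² = 7.211e-06 m²
R₍20₎ = ρL/A = (1.63×10^-8)(51.9)/(7.211e-06) = 0.1173 Ω
R₍104₎ = R₍20₎(1 + αΔT) = 0.1173 × (1 + 0.0037×84) = 0.1538 Ω
V = IR = 4.69 × 0.1538 = 0.721 V

0.721 V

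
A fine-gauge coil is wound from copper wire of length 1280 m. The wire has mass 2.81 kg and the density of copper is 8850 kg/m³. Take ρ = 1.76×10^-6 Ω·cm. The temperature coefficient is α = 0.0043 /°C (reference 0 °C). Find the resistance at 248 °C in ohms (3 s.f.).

ρ = 1.76×10^-6 Ω·cm = 1.76×10^-8 Ω·m
A = m/(density·L) = 2.81/(8850×1280) = 2.4806e-07 m²
R = ρL/A = (1.76×10^-8)(1280)/(2.4806e-07) = 90.82 Ω
R(248 °C) = 90.82 × (1 + 0.0043×248) = 188 Ω

188 Ω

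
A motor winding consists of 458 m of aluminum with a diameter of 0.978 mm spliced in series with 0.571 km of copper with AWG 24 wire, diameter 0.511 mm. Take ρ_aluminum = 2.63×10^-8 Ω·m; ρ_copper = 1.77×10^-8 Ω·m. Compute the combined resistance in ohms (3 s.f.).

65.3 Ω

Segment 1: A = π(d/2)² = π(4.8900e-04 m)² = 7.512e-07 m²
R₁ = ρL/A = (2.63×10^-8)(458)/(7.512e-07) = 16.03 Ω
Segment 2: A = π(0.511/2 mm)² = π(2.5550e-04 m)² = 2.051e-07 m²
R₂ = (1.77×10^-8)(571)/(2.051e-07) = 49.28 Ω
R = R₁ + R₂ = 65.3 Ω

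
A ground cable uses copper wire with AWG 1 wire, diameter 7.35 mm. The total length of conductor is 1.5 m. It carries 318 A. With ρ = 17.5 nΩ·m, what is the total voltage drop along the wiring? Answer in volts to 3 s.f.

0.197 V

ρ = 17.5 nΩ·m = 1.75×10^-8 Ω·m
A = π(7.35/2 mm)² = π(3.6750e-03 m)² = 4.243e-05 m²
R = ρL/A = (1.75×10^-8)(1.5)/(4.243e-05) = 6.187×10^-4 Ω
V = IR = 318 × 6.187×10^-4 = 0.197 V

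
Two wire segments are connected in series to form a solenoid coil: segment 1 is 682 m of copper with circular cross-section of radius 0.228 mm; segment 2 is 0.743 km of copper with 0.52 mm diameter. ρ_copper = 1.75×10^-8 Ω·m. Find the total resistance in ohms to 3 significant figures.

134 Ω

Segment 1: A = πr² = π(2.2800e-04 m)² = 1.633e-07 m²
R₁ = ρL/A = (1.75×10^-8)(682)/(1.633e-07) = 73.08 Ω
Segment 2: A = π(d/2)² = π(2.6000e-04 m)² = 2.124e-07 m²
R₂ = (1.75×10^-8)(743)/(2.124e-07) = 61.23 Ω
R = R₁ + R₂ = 134 Ω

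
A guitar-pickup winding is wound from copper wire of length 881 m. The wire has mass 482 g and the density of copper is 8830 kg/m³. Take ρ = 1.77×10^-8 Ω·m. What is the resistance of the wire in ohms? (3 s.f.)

A = m/(density·L) = 0.482/(8830×881) = 6.1960e-08 m²
R = ρL/A = (1.77×10^-8)(881)/(6.1960e-08) = 252 Ω

252 Ω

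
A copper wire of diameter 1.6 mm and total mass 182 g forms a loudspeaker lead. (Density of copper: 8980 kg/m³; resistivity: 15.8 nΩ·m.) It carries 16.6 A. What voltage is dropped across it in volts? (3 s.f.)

ρ = 15.8 nΩ·m = 1.58×10^-8 Ω·m
A = π(d/2)² = π(8.0000e-04 m)² = 2.0106e-06 m²
L = m/(density·A) = 0.182/(8980×2.0106e-06) = 10.08 m
R = ρL/A = (1.58×10^-8)(10.08)/(2.0106e-06) = 0.07921 Ω
V = IR = 16.6 × 0.07921 = 1.31 V

1.31 V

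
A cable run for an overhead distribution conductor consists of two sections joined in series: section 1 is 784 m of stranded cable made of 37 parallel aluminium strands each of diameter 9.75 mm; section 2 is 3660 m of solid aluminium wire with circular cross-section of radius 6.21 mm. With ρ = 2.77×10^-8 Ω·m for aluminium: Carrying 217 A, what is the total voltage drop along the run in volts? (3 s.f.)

183 V

Section 1: A_strand = π(4.8750e-03)² = 7.466e-05 m²; R₁ = ρL/(N·A_s) = (2.77×10^-8)(784)/(37×7.466e-05) = 0.007861 Ω
Section 2: A = πr² = π(6.2100e-03 m)² = 1.212e-04 m²
R₂ = (2.77×10^-8)(3660)/(1.212e-04) = 0.8368 Ω
R = R₁ + R₂ = 0.8447 Ω
V = IR = 217 × 0.8447 = 183 V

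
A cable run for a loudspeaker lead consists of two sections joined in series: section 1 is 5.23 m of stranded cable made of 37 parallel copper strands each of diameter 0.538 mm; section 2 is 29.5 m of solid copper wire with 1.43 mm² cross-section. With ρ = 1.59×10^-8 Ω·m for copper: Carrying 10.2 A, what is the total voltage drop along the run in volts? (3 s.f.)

3.45 V

Section 1: A_strand = π(2.6900e-04)² = 2.273e-07 m²; R₁ = ρL/(N·A_s) = (1.59×10^-8)(5.23)/(37×2.273e-07) = 0.009887 Ω
Section 2: A = 1.43 mm² = 1.430e-06 m²
R₂ = (1.59×10^-8)(29.5)/(1.430e-06) = 0.328 Ω
R = R₁ + R₂ = 0.3379 Ω
V = IR = 10.2 × 0.3379 = 3.45 V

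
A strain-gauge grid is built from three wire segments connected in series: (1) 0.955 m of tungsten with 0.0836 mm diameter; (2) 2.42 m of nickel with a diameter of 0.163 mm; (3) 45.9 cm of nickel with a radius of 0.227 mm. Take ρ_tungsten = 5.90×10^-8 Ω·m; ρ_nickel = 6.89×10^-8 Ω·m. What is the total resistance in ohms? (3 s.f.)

18.5 Ω

Seg 1: A = π(d/2)² = π(4.1800e-05 m)² = 5.489e-09 m²
R_1 = (5.90×10^-8)(0.955)/(5.489e-09) = 10.26 Ω
Seg 2: A = π(d/2)² = π(8.1500e-05 m)² = 2.087e-08 m²
R_2 = (6.89×10^-8)(2.42)/(2.087e-08) = 7.99 Ω
Seg 3: A = πr² = π(2.2700e-04 m)² = 1.619e-07 m²
R_3 = (6.89×10^-8)(0.459)/(1.619e-07) = 0.1954 Ω
R_total = R_1 + R_2 + R_3 = 18.5 Ω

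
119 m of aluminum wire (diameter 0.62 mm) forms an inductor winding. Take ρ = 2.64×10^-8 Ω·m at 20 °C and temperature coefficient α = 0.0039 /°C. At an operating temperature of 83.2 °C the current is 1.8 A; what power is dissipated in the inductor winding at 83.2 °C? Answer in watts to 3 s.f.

42.0 W

A = π(d/2)² = π(3.1000e-04 m)² = 3.019e-07 m²
R₍20₎ = ρL/A = (2.64×10^-8)(119)/(3.019e-07) = 10.41 Ω
R₍83.2₎ = R₍20₎(1 + αΔT) = 10.41 × (1 + 0.0039×63.2) = 12.97 Ω
P = I²R = (1.8)² × 12.97 = 42.0 W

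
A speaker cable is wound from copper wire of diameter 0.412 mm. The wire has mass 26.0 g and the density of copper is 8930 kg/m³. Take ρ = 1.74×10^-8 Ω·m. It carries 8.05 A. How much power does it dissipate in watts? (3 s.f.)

A = π(d/2)² = π(2.0600e-04 m)² = 1.3332e-07 m²
L = m/(density·A) = 0.026/(8930×1.3332e-07) = 21.84 m
R = ρL/A = (1.74×10^-8)(21.84)/(1.3332e-07) = 2.85 Ω
P = I²R = (8.05)² × 2.85 = 185 W

185 W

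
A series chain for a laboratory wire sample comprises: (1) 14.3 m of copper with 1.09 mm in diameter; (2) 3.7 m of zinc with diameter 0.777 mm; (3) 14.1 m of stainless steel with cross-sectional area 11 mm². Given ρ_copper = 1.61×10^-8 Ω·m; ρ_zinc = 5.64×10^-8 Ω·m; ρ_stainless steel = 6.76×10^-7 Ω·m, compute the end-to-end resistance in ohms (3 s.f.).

1.55 Ω

Seg 1: A = π(d/2)² = π(5.4500e-04 m)² = 9.331e-07 m²
R_1 = (1.61×10^-8)(14.3)/(9.331e-07) = 0.2467 Ω
Seg 2: A = π(d/2)² = π(3.8850e-04 m)² = 4.742e-07 m²
R_2 = (5.64×10^-8)(3.7)/(4.742e-07) = 0.4401 Ω
Seg 3: A = 11 mm² = 1.100e-05 m²
R_3 = (6.76×10^-7)(14.1)/(1.100e-05) = 0.8665 Ω
R_total = R_1 + R_2 + R_3 = 1.55 Ω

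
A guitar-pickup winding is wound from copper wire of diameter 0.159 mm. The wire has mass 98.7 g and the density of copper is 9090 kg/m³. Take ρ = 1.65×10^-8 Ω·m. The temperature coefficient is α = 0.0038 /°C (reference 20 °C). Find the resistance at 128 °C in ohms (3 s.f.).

641 Ω

A = π(d/2)² = π(7.9500e-05 m)² = 1.9856e-08 m²
L = m/(density·A) = 0.0987/(9090×1.9856e-08) = 546.9 m
R = ρL/A = (1.65×10^-8)(546.9)/(1.9856e-08) = 454.4 Ω
R(128 °C) = 454.4 × (1 + 0.0038×108) = 641 Ω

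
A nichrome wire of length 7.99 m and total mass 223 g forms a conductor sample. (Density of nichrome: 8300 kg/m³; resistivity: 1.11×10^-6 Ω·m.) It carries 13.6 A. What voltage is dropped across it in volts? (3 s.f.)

35.9 V

A = m/(density·L) = 0.223/(8300×7.99) = 3.3626e-06 m²
R = ρL/A = (1.11×10^-6)(7.99)/(3.3626e-06) = 2.637 Ω
V = IR = 13.6 × 2.637 = 35.9 V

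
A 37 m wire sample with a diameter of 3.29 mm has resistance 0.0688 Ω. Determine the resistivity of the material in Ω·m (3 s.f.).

1.58×10^-8 Ω·m

A = π(d/2)² = π(1.6450e-03 m)² = 8.501e-06 m²
ρ = RA/L = (0.0688)(8.501e-06)/(37) = 1.58×10^-8 Ω·m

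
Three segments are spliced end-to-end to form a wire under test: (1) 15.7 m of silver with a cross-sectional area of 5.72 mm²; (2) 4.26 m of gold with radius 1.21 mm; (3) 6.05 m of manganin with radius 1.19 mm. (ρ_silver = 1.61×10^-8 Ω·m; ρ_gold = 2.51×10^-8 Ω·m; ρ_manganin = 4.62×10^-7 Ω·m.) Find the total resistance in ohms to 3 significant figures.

0.696 Ω

Seg 1: A = 5.72 mm² = 5.720e-06 m²
R_1 = (1.61×10^-8)(15.7)/(5.720e-06) = 0.04419 Ω
Seg 2: A = πr² = π(1.2100e-03 m)² = 4.600e-06 m²
R_2 = (2.51×10^-8)(4.26)/(4.600e-06) = 0.02325 Ω
Seg 3: A = πr² = π(1.1900e-03 m)² = 4.449e-06 m²
R_3 = (4.62×10^-7)(6.05)/(4.449e-06) = 0.6283 Ω
R_total = R_1 + R_2 + R_3 = 0.696 Ω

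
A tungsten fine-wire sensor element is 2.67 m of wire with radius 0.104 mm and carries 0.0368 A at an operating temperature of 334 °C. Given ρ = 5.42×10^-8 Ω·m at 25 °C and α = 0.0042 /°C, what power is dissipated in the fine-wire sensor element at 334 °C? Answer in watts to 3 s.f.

A = πr² = π(1.0400e-04 m)² = 3.398e-08 m²
R₍25₎ = ρL/A = (5.42×10^-8)(2.67)/(3.398e-08) = 4.259 Ω
R₍334₎ = R₍25₎(1 + αΔT) = 4.259 × (1 + 0.0042×309) = 9.786 Ω
P = I²R = (0.0368)² × 9.786 = 0.0133 W

0.0133 W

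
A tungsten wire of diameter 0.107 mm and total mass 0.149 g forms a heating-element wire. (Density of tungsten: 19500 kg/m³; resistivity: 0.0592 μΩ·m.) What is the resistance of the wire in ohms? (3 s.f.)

ρ = 0.0592 μΩ·m = 5.92×10^-8 Ω·m
A = π(d/2)² = π(5.3500e-05 m)² = 8.9920e-09 m²
L = m/(density·A) = 1.490×10^-4/(19500×8.9920e-09) = 0.8498 m
R = ρL/A = (5.92×10^-8)(0.8498)/(8.9920e-09) = 5.59 Ω

5.59 Ω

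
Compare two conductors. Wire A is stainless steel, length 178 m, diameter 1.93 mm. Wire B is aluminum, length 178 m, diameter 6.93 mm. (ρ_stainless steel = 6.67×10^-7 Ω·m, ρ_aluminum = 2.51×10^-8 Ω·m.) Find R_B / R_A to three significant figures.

R ∝ ρL/d², so R_B/R_A = (ρ_B/ρ_A) × (d_A/d_B)²
= (2.51×10^-8/6.67×10^-7) × (1.93/6.93)² = 0.00292

0.00292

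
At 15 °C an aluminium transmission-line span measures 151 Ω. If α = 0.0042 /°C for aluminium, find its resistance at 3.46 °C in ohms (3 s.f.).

144 Ω

ΔT = 3.46 − 15 = -11.5 °C
R = R₀(1 + αΔT) = 151 × (1 + 0.0042×-11.5) = 151 × 0.9515 = 144 Ω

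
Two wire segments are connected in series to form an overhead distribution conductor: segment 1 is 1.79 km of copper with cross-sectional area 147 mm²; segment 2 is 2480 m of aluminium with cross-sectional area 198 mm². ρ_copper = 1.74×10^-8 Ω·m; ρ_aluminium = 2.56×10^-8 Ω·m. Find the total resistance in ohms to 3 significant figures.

0.533 Ω

Segment 1: A = 147 mm² = 1.470e-04 m²
R₁ = ρL/A = (1.74×10^-8)(1790)/(1.470e-04) = 0.2119 Ω
Segment 2: A = 198 mm² = 1.980e-04 m²
R₂ = (2.56×10^-8)(2480)/(1.980e-04) = 0.3206 Ω
R = R₁ + R₂ = 0.533 Ω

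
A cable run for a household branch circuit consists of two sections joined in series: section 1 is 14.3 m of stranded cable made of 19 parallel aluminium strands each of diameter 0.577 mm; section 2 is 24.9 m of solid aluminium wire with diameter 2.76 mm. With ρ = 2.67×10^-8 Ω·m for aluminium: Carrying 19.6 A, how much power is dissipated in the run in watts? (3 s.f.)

72.2 W

Section 1: A_strand = π(2.8850e-04)² = 2.615e-07 m²; R₁ = ρL/(N·A_s) = (2.67×10^-8)(14.3)/(19×2.615e-07) = 0.07685 Ω
Section 2: A = π(d/2)² = π(1.3800e-03 m)² = 5.983e-06 m²
R₂ = (2.67×10^-8)(24.9)/(5.983e-06) = 0.1111 Ω
R = R₁ + R₂ = 0.188 Ω
P = I²R = (19.6)² × 0.188 = 72.2 W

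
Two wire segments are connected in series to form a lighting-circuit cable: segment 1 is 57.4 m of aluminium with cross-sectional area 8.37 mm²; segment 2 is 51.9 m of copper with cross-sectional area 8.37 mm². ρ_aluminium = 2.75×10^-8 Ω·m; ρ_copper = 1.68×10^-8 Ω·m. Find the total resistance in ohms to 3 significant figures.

0.293 Ω

Segment 1: A = 8.37 mm² = 8.370e-06 m²
R₁ = ρL/A = (2.75×10^-8)(57.4)/(8.370e-06) = 0.1886 Ω
R₂ = (1.68×10^-8)(51.9)/(8.370e-06) = 0.1042 Ω
R = R₁ + R₂ = 0.293 Ω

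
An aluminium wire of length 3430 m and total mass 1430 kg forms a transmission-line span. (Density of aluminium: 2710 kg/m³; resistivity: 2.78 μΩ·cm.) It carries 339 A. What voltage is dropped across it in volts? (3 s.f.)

ρ = 2.78 μΩ·cm = 2.78×10^-8 Ω·m
A = m/(density·L) = 1430/(2710×3430) = 1.5384e-04 m²
R = ρL/A = (2.78×10^-8)(3430)/(1.5384e-04) = 0.6198 Ω
V = IR = 339 × 0.6198 = 210 V

210 V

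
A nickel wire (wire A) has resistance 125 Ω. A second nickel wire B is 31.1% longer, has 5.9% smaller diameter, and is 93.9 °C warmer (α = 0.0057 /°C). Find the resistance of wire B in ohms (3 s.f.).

R ∝ ρL/d² with ρ ∝ (1+αΔT), so R_B/R_A = (1 + 31.1/100) × (1 − 5.9/100)⁻² × (1 + 0.0057×93.9)
= 1.311 × 1.129 × 1.535 = 2.273
R_B = 2.273 × 125 = 284 Ω

284 Ω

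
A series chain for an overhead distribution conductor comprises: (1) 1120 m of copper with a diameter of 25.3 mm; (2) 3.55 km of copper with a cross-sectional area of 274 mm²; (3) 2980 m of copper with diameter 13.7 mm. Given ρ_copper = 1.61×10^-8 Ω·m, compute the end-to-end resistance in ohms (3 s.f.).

Seg 1: A = π(d/2)² = π(1.2650e-02 m)² = 5.027e-04 m²
R_1 = (1.61×10^-8)(1120)/(5.027e-04) = 0.03587 Ω
Seg 2: A = 274 mm² = 2.740e-04 m²
R_2 = (1.61×10^-8)(3550)/(2.740e-04) = 0.2086 Ω
Seg 3: A = π(d/2)² = π(6.8500e-03 m)² = 1.474e-04 m²
R_3 = (1.61×10^-8)(2980)/(1.474e-04) = 0.3255 Ω
R_total = R_1 + R_2 + R_3 = 0.570 Ω

0.570 Ω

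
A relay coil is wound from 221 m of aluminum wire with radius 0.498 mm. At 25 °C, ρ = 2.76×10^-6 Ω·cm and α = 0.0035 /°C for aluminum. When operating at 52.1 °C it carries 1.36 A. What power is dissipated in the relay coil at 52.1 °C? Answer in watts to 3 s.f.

15.9 W

ρ = 2.76×10^-6 Ω·cm = 2.76×10^-8 Ω·m
A = πr² = π(4.9800e-04 m)² = 7.791e-07 m²
R₍25₎ = ρL/A = (2.76×10^-8)(221)/(7.791e-07) = 7.829 Ω
R₍52.1₎ = R₍25₎(1 + αΔT) = 7.829 × (1 + 0.0035×27.1) = 8.571 Ω
P = I²R = (1.36)² × 8.571 = 15.9 W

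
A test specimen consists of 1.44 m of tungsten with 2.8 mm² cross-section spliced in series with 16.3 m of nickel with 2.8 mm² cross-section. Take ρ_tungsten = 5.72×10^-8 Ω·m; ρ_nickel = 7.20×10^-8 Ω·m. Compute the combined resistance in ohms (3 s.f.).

0.449 Ω

Segment 1: A = 2.8 mm² = 2.800e-06 m²
R₁ = ρL/A = (5.72×10^-8)(1.44)/(2.800e-06) = 0.02942 Ω
R₂ = (7.20×10^-8)(16.3)/(2.800e-06) = 0.4191 Ω
R = R₁ + R₂ = 0.449 Ω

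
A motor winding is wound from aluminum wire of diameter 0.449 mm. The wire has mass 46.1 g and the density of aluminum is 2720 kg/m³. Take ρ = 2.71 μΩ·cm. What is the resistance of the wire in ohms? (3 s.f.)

18.3 Ω

ρ = 2.71 μΩ·cm = 2.71×10^-8 Ω·m
A = π(d/2)² = π(2.2450e-04 m)² = 1.5834e-07 m²
L = m/(density·A) = 0.0461/(2720×1.5834e-07) = 107 m
R = ρL/A = (2.71×10^-8)(107)/(1.5834e-07) = 18.3 Ω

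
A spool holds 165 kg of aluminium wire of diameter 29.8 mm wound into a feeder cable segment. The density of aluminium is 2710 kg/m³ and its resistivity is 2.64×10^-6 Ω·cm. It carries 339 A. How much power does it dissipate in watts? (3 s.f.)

380 W

ρ = 2.64×10^-6 Ω·cm = 2.64×10^-8 Ω·m
A = π(d/2)² = π(1.4900e-02 m)² = 6.9746e-04 m²
L = m/(density·A) = 165/(2710×6.9746e-04) = 87.3 m
R = ρL/A = (2.64×10^-8)(87.3)/(6.9746e-04) = 0.003304 Ω
P = I²R = (339)² × 0.003304 = 380 W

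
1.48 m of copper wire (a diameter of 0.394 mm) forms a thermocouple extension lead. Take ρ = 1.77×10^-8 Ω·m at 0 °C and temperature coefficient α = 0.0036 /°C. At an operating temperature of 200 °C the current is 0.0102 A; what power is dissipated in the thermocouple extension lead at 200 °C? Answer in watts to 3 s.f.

A = π(d/2)² = π(1.9700e-04 m)² = 1.219e-07 m²
R₍0₎ = ρL/A = (1.77×10^-8)(1.48)/(1.219e-07) = 0.2149 Ω
R₍200₎ = R₍0₎(1 + αΔT) = 0.2149 × (1 + 0.0036×200) = 0.3696 Ω
P = I²R = (0.0102)² × 0.3696 = 3.84×10^-5 W

3.84×10^-5 W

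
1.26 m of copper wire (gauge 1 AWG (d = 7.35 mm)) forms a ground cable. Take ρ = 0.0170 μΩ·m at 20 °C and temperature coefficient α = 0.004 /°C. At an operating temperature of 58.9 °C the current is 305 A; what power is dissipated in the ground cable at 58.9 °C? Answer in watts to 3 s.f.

54.3 W

ρ = 0.0170 μΩ·m = 1.70×10^-8 Ω·m
A = π(7.35/2 mm)² = π(3.6750e-03 m)² = 4.243e-05 m²
R₍20₎ = ρL/A = (1.70×10^-8)(1.26)/(4.243e-05) = 5.048×10^-4 Ω
R₍58.9₎ = R₍20₎(1 + αΔT) = 5.048×10^-4 × (1 + 0.004×38.9) = 5.834×10^-4 Ω
P = I²R = (305)² × 5.834×10^-4 = 54.3 W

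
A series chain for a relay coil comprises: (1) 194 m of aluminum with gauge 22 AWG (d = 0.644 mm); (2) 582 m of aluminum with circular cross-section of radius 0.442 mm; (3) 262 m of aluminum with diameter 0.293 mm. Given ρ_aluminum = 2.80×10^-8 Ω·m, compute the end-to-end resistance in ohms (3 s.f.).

152 Ω

Seg 1: A = π(0.644/2 mm)² = π(3.2200e-04 m)² = 3.257e-07 m²
R_1 = (2.80×10^-8)(194)/(3.257e-07) = 16.68 Ω
Seg 2: A = πr² = π(4.4200e-04 m)² = 6.138e-07 m²
R_2 = (2.80×10^-8)(582)/(6.138e-07) = 26.55 Ω
Seg 3: A = π(d/2)² = π(1.4650e-04 m)² = 6.743e-08 m²
R_3 = (2.80×10^-8)(262)/(6.743e-08) = 108.8 Ω
R_total = R_1 + R_2 + R_3 = 152 Ω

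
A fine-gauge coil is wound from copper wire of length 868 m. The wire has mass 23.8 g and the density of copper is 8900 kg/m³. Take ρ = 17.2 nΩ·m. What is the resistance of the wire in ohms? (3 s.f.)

ρ = 17.2 nΩ·m = 1.72×10^-8 Ω·m
A = m/(density·L) = 0.0238/(8900×868) = 3.0808e-09 m²
R = ρL/A = (1.72×10^-8)(868)/(3.0808e-09) = 4850 Ω

4850 Ω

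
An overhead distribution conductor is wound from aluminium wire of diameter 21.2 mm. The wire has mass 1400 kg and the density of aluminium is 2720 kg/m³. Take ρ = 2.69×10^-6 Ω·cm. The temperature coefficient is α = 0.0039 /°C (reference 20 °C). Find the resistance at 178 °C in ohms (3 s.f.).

ρ = 2.69×10^-6 Ω·cm = 2.69×10^-8 Ω·m
A = π(d/2)² = π(1.0600e-02 m)² = 3.5299e-04 m²
L = m/(density·A) = 1400/(2720×3.5299e-04) = 1458 m
R = ρL/A = (2.69×10^-8)(1458)/(3.5299e-04) = 0.1111 Ω
R(178 °C) = 0.1111 × (1 + 0.0039×158) = 0.180 Ω

0.180 Ω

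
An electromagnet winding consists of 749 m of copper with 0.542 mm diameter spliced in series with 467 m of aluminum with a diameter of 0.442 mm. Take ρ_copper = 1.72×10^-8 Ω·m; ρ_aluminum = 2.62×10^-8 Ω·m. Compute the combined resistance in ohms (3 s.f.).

Segment 1: A = π(d/2)² = π(2.7100e-04 m)² = 2.307e-07 m²
R₁ = ρL/A = (1.72×10^-8)(749)/(2.307e-07) = 55.84 Ω
Segment 2: A = π(d/2)² = π(2.2100e-04 m)² = 1.534e-07 m²
R₂ = (2.62×10^-8)(467)/(1.534e-07) = 79.74 Ω
R = R₁ + R₂ = 136 Ω

136 Ω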